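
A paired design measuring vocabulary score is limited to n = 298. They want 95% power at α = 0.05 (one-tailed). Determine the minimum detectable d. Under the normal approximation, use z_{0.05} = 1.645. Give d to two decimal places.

d_min ≈ 0.19

For a single sample (or paired design) of n = 298: d_min = (z_{α} + z_β)/√n.
z-sum = 1.645 + 1.645 = 3.290.
d_min = 3.290 / √298 = 3.290 / 17.263 = 0.191.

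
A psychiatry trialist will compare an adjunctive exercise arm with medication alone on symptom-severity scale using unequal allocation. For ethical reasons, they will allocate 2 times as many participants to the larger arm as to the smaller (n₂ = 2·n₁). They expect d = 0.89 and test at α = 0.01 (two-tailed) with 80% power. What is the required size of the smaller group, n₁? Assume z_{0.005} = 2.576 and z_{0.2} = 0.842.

With allocation ratio k = n₂/n₁ = 2, Var(x̄₁−x̄₂) = σ²(1/n₁ + 1/(k·n₁)) = σ²·(k+1)/(k·n₁).
So n₁ = (1 + 1/k)·((z_{α/2} + z_β)/d)² = 1.500 × (3.418/0.89)².
n₁ = 1.500 × 14.75 = 22.1.
Round up: n₁ = 23, giving n₂ = 2 × 23 = 46.

n₁ = 23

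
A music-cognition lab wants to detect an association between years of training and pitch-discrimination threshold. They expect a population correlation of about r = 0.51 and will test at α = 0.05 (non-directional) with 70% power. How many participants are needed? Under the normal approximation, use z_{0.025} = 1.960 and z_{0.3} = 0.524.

Fisher's z: C = ½·ln((1+r)/(1−r)) = ½·ln(3.0816) = 0.5627.
n = ((z_{α/2} + z_β)/C)² + 3.
(1.960 + 0.524) / 0.5627 = 2.484 / 0.5627 = 4.414.
n = 4.414² + 3 = 19.49 + 3 = 22.5.
Round up.

n = 23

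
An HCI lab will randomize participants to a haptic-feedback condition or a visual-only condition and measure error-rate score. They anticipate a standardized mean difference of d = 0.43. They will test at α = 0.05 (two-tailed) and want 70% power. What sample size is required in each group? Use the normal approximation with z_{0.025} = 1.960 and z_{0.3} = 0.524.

For two independent groups with equal n: n = 2·((z_{α/2} + z_β) / d)².
z_{α/2} + z_β = 1.960 + 0.524 = 2.484.
n = 2 × (2.484 / 0.43)² = 2 × 5.777² = 2 × 33.37 = 66.7.
Round up to the next whole participant.

n = 67 per group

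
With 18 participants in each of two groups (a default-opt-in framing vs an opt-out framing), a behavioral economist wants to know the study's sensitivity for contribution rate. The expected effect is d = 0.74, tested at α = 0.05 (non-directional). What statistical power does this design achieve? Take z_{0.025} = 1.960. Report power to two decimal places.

power ≈ 0.60

For two equal groups, power = Φ(d·√(n/2) − z_{α/2}).
d·√(n/2) = 0.74 × √(18/2) = 0.74 × 3.000 = 2.220.
z_β = 2.220 − 1.960 = 0.260.
Power = Φ(0.260) = 0.603.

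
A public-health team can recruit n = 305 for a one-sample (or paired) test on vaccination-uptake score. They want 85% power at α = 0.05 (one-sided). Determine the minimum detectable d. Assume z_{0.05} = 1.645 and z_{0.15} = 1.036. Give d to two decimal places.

For a single sample (or paired design) of n = 305: d_min = (z_{α} + z_β)/√n.
z-sum = 1.645 + 1.036 = 2.681.
d_min = 2.681 / √305 = 2.681 / 17.464 = 0.154.

d_min ≈ 0.15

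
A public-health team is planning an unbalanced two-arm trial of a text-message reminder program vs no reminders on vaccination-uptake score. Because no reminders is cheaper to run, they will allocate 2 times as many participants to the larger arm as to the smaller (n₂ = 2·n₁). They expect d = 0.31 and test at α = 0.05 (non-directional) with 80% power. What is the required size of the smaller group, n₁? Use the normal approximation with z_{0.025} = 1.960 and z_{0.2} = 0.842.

With allocation ratio k = n₂/n₁ = 2, Var(x̄₁−x̄₂) = σ²(1/n₁ + 1/(k·n₁)) = σ²·(k+1)/(k·n₁).
So n₁ = (1 + 1/k)·((z_{α/2} + z_β)/d)² = 1.500 × (2.802/0.31)².
n₁ = 1.500 × 81.70 = 122.5.
Round up: n₁ = 123, giving n₂ = 2 × 123 = 246.

n₁ = 123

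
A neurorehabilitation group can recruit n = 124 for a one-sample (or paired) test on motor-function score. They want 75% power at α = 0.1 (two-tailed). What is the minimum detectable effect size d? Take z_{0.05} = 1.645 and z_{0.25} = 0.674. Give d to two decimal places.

d_min ≈ 0.21

For a single sample (or paired design) of n = 124: d_min = (z_{α/2} + z_β)/√n.
z-sum = 1.645 + 0.674 = 2.319.
d_min = 2.319 / √124 = 2.319 / 11.136 = 0.208.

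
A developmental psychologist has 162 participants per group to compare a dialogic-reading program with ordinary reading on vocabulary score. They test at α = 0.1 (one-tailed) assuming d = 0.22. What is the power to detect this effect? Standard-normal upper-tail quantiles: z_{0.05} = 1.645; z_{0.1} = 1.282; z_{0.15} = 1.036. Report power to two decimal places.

For two equal groups, power = Φ(d·√(n/2) − z_{α}).
d·√(n/2) = 0.22 × √(162/2) = 0.22 × 9.000 = 1.980.
z_β = 1.980 − 1.282 = 0.698.
Power = Φ(0.698) = 0.757.

power ≈ 0.76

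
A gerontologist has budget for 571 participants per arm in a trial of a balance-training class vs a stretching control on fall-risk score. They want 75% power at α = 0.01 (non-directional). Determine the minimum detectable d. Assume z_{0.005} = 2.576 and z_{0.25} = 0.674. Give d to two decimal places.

d_min ≈ 0.19

For two independent groups of n = 571 each: d_min = (z_{α/2} + z_β)·√(2/n).
z-sum = 2.576 + 0.674 = 3.250.
d_min = 3.250 × √(2/571) = 3.250 × 0.0592 = 0.192.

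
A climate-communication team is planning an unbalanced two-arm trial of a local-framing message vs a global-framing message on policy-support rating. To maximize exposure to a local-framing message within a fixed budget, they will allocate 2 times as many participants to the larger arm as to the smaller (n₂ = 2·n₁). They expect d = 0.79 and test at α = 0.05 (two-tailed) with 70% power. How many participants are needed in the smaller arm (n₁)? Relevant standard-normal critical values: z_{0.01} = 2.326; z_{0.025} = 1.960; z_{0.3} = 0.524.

n₁ = 15

With allocation ratio k = n₂/n₁ = 2, Var(x̄₁−x̄₂) = σ²(1/n₁ + 1/(k·n₁)) = σ²·(k+1)/(k·n₁).
So n₁ = (1 + 1/k)·((z_{α/2} + z_β)/d)² = 1.500 × (2.484/0.79)².
n₁ = 1.500 × 9.89 = 14.8.
Round up: n₁ = 15, giving n₂ = 2 × 15 = 30.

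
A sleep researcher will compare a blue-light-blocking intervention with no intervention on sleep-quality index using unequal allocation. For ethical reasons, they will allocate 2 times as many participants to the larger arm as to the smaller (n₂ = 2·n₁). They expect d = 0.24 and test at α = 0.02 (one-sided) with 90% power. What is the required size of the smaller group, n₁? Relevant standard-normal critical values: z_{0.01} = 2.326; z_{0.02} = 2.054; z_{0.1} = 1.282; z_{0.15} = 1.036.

With allocation ratio k = n₂/n₁ = 2, Var(x̄₁−x̄₂) = σ²(1/n₁ + 1/(k·n₁)) = σ²·(k+1)/(k·n₁).
So n₁ = (1 + 1/k)·((z_{α} + z_β)/d)² = 1.500 × (3.336/0.24)².
n₁ = 1.500 × 193.21 = 289.8.
Round up: n₁ = 290, giving n₂ = 2 × 290 = 580.

n₁ = 290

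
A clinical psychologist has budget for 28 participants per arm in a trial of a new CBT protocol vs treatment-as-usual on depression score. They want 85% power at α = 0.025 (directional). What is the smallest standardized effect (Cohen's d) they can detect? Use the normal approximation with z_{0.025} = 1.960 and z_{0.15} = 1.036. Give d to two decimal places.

For two independent groups of n = 28 each: d_min = (z_{α} + z_β)·√(2/n).
z-sum = 1.960 + 1.036 = 2.996.
d_min = 2.996 × √(2/28) = 2.996 × 0.2673 = 0.801.

d_min ≈ 0.80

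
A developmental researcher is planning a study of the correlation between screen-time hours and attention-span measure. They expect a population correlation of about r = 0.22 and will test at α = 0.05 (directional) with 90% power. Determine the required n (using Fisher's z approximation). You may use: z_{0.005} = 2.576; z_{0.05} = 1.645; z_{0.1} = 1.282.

n = 175

Fisher's z: C = ½·ln((1+r)/(1−r)) = ½·ln(1.5641) = 0.2237.
n = ((z_{α} + z_β)/C)² + 3.
(1.645 + 1.282) / 0.2237 = 2.927 / 0.2237 = 13.084.
n = 13.084² + 3 = 171.20 + 3 = 174.2.
Round up.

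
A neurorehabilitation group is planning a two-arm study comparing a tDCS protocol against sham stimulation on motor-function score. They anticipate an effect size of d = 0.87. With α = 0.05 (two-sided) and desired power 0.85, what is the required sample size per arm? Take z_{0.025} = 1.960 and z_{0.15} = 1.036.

n = 24 per group

For two independent groups with equal n: n = 2·((z_{α/2} + z_β) / d)².
z_{α/2} + z_β = 1.960 + 1.036 = 2.996.
n = 2 × (2.996 / 0.87)² = 2 × 3.444² = 2 × 11.86 = 23.7.
Round up to the next whole participant.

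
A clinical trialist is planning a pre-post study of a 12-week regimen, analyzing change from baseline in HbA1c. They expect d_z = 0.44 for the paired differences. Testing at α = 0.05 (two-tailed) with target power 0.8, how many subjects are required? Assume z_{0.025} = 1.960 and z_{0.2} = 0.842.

n = 41 pairs

For a paired (one-sample on differences) test: n = ((z_{α/2} + z_β) / d)².
z_{α/2} + z_β = 1.960 + 0.842 = 2.802.
n = (2.802 / 0.44)² = 6.368² = 40.55.
Round up.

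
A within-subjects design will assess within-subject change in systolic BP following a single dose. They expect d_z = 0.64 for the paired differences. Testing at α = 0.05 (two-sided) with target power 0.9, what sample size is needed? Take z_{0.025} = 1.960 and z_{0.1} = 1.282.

For a paired (one-sample on differences) test: n = ((z_{α/2} + z_β) / d)².
z_{α/2} + z_β = 1.960 + 1.282 = 3.242.
n = (3.242 / 0.64)² = 5.066² = 25.66.
Round up.

n = 26 pairs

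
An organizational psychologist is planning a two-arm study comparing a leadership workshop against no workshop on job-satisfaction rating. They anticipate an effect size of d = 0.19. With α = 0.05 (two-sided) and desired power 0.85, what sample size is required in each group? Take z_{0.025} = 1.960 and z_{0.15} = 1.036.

For two independent groups with equal n: n = 2·((z_{α/2} + z_β) / d)².
z_{α/2} + z_β = 1.960 + 1.036 = 2.996.
n = 2 × (2.996 / 0.19)² = 2 × 15.768² = 2 × 248.64 = 497.3.
Round up to the next whole participant.

n = 498 per group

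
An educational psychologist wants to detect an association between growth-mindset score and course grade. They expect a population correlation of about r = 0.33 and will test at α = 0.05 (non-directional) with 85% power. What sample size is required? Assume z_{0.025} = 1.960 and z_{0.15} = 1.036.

Fisher's z: C = ½·ln((1+r)/(1−r)) = ½·ln(1.9851) = 0.3428.
n = ((z_{α/2} + z_β)/C)² + 3.
(1.960 + 1.036) / 0.3428 = 2.996 / 0.3428 = 8.740.
n = 8.740² + 3 = 76.38 + 3 = 79.4.
Round up.

n = 80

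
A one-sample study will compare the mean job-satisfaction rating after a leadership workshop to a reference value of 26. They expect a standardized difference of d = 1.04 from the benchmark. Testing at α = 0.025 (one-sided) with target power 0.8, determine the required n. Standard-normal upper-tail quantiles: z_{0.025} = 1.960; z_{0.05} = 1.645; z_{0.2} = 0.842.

n = 8

For a one-sample test: n = ((z_{α} + z_β) / d)².
z_{α} + z_β = 1.960 + 0.842 = 2.802.
n = (2.802 / 1.04)² = 2.694² = 7.26.
Round up.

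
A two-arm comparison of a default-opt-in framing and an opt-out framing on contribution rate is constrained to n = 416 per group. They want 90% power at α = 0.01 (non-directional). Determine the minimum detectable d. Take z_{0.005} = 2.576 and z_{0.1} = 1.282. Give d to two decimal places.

d_min ≈ 0.27

For two independent groups of n = 416 each: d_min = (z_{α/2} + z_β)·√(2/n).
z-sum = 2.576 + 1.282 = 3.858.
d_min = 3.858 × √(2/416) = 3.858 × 0.0693 = 0.268.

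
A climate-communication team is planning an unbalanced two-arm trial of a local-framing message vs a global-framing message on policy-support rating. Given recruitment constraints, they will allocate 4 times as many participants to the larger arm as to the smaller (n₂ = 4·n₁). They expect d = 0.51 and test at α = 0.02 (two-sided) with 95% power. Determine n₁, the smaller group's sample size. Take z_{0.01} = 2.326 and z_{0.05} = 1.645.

n₁ = 76

With allocation ratio k = n₂/n₁ = 4, Var(x̄₁−x̄₂) = σ²(1/n₁ + 1/(k·n₁)) = σ²·(k+1)/(k·n₁).
So n₁ = (1 + 1/k)·((z_{α/2} + z_β)/d)² = 1.250 × (3.971/0.51)².
n₁ = 1.250 × 60.63 = 75.8.
Round up: n₁ = 76, giving n₂ = 4 × 76 = 304.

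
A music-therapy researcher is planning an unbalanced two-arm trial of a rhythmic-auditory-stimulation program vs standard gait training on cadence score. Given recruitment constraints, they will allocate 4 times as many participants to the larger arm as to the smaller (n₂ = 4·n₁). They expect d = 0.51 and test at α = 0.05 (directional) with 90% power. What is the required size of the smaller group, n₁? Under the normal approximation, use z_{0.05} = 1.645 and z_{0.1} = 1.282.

n₁ = 42

With allocation ratio k = n₂/n₁ = 4, Var(x̄₁−x̄₂) = σ²(1/n₁ + 1/(k·n₁)) = σ²·(k+1)/(k·n₁).
So n₁ = (1 + 1/k)·((z_{α} + z_β)/d)² = 1.250 × (2.927/0.51)².
n₁ = 1.250 × 32.94 = 41.2.
Round up: n₁ = 42, giving n₂ = 4 × 42 = 168.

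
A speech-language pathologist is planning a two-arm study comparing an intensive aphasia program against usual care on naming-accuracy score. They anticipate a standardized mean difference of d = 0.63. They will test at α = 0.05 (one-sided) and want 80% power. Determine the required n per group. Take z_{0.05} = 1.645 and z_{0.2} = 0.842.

For two independent groups with equal n: n = 2·((z_{α} + z_β) / d)².
z_{α} + z_β = 1.645 + 0.842 = 2.487.
n = 2 × (2.487 / 0.63)² = 2 × 3.948² = 2 × 15.58 = 31.2.
Round up to the next whole participant.

n = 32 per group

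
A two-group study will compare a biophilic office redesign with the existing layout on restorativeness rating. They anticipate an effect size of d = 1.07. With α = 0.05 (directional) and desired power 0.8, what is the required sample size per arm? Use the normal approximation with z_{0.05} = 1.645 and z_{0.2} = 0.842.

For two independent groups with equal n: n = 2·((z_{α} + z_β) / d)².
z_{α} + z_β = 1.645 + 0.842 = 2.487.
n = 2 × (2.487 / 1.07)² = 2 × 2.324² = 2 × 5.40 = 10.8.
Round up to the next whole participant.

n = 11 per group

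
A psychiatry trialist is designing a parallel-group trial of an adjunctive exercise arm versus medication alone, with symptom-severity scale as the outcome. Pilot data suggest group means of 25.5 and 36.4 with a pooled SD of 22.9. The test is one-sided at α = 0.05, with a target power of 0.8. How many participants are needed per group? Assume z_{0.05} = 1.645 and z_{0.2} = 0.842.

n = 55 per group

Cohen's d = |M₁ − M₂| / SD_pooled = |25.5 − 36.4| / 22.9 = 10.9 / 22.9 = 0.476.
For two independent groups with equal n: n = 2·((z_{α} + z_β) / d)².
z_{α} + z_β = 1.645 + 0.842 = 2.487.
n = 2 × (2.487 / 0.476)² = 2 × 5.225² = 2 × 27.30 = 54.6.
Round up to the next whole participant.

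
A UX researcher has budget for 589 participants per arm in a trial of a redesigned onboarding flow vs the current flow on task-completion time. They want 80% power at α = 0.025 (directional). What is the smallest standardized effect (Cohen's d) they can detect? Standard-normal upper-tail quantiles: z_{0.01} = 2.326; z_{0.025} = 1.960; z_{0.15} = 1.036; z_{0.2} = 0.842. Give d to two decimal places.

d_min ≈ 0.16

For two independent groups of n = 589 each: d_min = (z_{α} + z_β)·√(2/n).
z-sum = 1.960 + 0.842 = 2.802.
d_min = 2.802 × √(2/589) = 2.802 × 0.0583 = 0.163.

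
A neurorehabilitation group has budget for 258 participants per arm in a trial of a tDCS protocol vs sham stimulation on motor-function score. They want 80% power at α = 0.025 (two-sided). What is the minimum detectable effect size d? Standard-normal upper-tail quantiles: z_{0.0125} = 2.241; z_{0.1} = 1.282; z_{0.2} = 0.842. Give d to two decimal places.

For two independent groups of n = 258 each: d_min = (z_{α/2} + z_β)·√(2/n).
z-sum = 2.241 + 0.842 = 3.083.
d_min = 3.083 × √(2/258) = 3.083 × 0.0880 = 0.271.

d_min ≈ 0.27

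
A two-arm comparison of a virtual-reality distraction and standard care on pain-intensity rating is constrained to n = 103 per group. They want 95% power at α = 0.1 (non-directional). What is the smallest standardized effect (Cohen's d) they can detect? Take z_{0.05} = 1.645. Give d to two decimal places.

For two independent groups of n = 103 each: d_min = (z_{α/2} + z_β)·√(2/n).
z-sum = 1.645 + 1.645 = 3.290.
d_min = 3.290 × √(2/103) = 3.290 × 0.1393 = 0.458.

d_min ≈ 0.46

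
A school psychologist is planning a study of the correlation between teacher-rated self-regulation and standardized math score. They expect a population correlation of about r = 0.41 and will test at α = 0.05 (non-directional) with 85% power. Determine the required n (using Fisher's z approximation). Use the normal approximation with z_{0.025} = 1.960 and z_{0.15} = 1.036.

Fisher's z: C = ½·ln((1+r)/(1−r)) = ½·ln(2.3898) = 0.4356.
n = ((z_{α/2} + z_β)/C)² + 3.
(1.960 + 1.036) / 0.4356 = 2.996 / 0.4356 = 6.878.
n = 6.878² + 3 = 47.31 + 3 = 50.3.
Round up.

n = 51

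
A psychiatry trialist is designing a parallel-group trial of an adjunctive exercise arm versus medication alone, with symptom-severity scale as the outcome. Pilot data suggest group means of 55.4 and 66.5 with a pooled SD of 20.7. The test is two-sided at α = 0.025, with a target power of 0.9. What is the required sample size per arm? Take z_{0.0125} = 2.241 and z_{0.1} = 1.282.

n = 87 per group

Cohen's d = |M₁ − M₂| / SD_pooled = |55.4 − 66.5| / 20.7 = 11.1 / 20.7 = 0.536.
For two independent groups with equal n: n = 2·((z_{α/2} + z_β) / d)².
z_{α/2} + z_β = 2.241 + 1.282 = 3.523.
n = 2 × (3.523 / 0.536)² = 2 × 6.573² = 2 × 43.20 = 86.4.
Round up to the next whole participant.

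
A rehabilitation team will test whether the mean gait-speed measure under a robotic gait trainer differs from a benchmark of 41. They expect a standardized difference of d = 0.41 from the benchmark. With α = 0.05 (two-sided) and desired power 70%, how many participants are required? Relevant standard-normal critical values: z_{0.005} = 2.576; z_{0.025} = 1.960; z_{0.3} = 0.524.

For a one-sample test: n = ((z_{α/2} + z_β) / d)².
z_{α/2} + z_β = 1.960 + 0.524 = 2.484.
n = (2.484 / 0.41)² = 6.059² = 36.71.
Round up.

n = 37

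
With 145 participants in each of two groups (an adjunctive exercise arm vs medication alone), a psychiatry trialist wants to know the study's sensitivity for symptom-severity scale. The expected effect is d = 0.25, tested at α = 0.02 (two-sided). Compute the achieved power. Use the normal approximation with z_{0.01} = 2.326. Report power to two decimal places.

For two equal groups, power = Φ(d·√(n/2) − z_{α/2}).
d·√(n/2) = 0.25 × √(145/2) = 0.25 × 8.515 = 2.129.
z_β = 2.129 − 2.326 = -0.197.
Power = Φ(-0.197) = 0.422.

power ≈ 0.42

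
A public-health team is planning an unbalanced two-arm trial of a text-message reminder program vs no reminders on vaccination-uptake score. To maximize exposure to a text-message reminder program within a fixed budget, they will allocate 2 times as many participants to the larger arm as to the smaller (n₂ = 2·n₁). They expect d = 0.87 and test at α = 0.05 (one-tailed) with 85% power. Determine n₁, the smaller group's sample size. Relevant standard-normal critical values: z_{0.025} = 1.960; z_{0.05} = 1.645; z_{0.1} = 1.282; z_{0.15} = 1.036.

n₁ = 15

With allocation ratio k = n₂/n₁ = 2, Var(x̄₁−x̄₂) = σ²(1/n₁ + 1/(k·n₁)) = σ²·(k+1)/(k·n₁).
So n₁ = (1 + 1/k)·((z_{α} + z_β)/d)² = 1.500 × (2.681/0.87)².
n₁ = 1.500 × 9.50 = 14.2.
Round up: n₁ = 15, giving n₂ = 2 × 15 = 30.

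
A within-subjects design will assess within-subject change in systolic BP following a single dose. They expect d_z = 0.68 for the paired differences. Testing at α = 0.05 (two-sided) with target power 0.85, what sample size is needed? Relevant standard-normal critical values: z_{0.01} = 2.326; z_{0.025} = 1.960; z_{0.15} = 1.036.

For a paired (one-sample on differences) test: n = ((z_{α/2} + z_β) / d)².
z_{α/2} + z_β = 1.960 + 1.036 = 2.996.
n = (2.996 / 0.68)² = 4.406² = 19.41.
Round up.

n = 20 pairs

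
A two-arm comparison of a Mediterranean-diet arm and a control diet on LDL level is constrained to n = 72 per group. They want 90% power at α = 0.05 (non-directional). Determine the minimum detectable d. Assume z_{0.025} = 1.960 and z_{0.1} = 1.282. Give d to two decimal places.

d_min ≈ 0.54

For two independent groups of n = 72 each: d_min = (z_{α/2} + z_β)·√(2/n).
z-sum = 1.960 + 1.282 = 3.242.
d_min = 3.242 × √(2/72) = 3.242 × 0.1667 = 0.540.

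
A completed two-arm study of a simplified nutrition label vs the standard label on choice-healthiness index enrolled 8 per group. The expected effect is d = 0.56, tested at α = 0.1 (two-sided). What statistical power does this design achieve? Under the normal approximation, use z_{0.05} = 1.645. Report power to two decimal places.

power ≈ 0.30

For two equal groups, power = Φ(d·√(n/2) − z_{α/2}).
d·√(n/2) = 0.56 × √(8/2) = 0.56 × 2.000 = 1.120.
z_β = 1.120 − 1.645 = -0.525.
Power = Φ(-0.525) = 0.300.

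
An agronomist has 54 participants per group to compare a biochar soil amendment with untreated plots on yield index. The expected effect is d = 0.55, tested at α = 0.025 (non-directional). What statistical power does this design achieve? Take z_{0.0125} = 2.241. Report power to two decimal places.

For two equal groups, power = Φ(d·√(n/2) − z_{α/2}).
d·√(n/2) = 0.55 × √(54/2) = 0.55 × 5.196 = 2.858.
z_β = 2.858 − 2.241 = 0.617.
Power = Φ(0.617) = 0.731.

power ≈ 0.73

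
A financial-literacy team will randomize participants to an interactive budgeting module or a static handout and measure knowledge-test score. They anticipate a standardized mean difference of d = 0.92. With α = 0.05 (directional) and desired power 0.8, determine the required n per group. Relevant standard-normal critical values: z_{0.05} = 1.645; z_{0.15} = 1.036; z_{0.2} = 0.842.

n = 15 per group

For two independent groups with equal n: n = 2·((z_{α} + z_β) / d)².
z_{α} + z_β = 1.645 + 0.842 = 2.487.
n = 2 × (2.487 / 0.92)² = 2 × 2.703² = 2 × 7.31 = 14.6.
Round up to the next whole participant.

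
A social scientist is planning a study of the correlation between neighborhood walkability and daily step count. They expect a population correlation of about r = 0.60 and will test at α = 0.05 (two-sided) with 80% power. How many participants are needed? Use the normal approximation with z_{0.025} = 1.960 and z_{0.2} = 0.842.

Fisher's z: C = ½·ln((1+r)/(1−r)) = ½·ln(4.0000) = 0.6931.
n = ((z_{α/2} + z_β)/C)² + 3.
(1.960 + 0.842) / 0.6931 = 2.802 / 0.6931 = 4.043.
n = 4.043² + 3 = 16.34 + 3 = 19.3.
Round up.

n = 20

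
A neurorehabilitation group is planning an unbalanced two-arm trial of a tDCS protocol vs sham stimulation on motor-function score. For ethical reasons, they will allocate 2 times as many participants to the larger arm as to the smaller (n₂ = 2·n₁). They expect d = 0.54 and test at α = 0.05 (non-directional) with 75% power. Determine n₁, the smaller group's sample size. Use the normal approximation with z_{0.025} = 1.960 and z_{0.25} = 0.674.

n₁ = 36

With allocation ratio k = n₂/n₁ = 2, Var(x̄₁−x̄₂) = σ²(1/n₁ + 1/(k·n₁)) = σ²·(k+1)/(k·n₁).
So n₁ = (1 + 1/k)·((z_{α/2} + z_β)/d)² = 1.500 × (2.634/0.54)².
n₁ = 1.500 × 23.79 = 35.7.
Round up: n₁ = 36, giving n₂ = 2 × 36 = 72.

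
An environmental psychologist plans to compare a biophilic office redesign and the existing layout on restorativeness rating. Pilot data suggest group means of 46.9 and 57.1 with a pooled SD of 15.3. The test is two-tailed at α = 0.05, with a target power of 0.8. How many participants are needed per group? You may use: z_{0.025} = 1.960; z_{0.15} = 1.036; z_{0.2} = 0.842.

n = 36 per group

Cohen's d = |M₁ − M₂| / SD_pooled = |46.9 − 57.1| / 15.3 = 10.2 / 15.3 = 0.667.
For two independent groups with equal n: n = 2·((z_{α/2} + z_β) / d)².
z_{α/2} + z_β = 1.960 + 0.842 = 2.802.
n = 2 × (2.802 / 0.667)² = 2 × 4.201² = 2 × 17.65 = 35.3.
Round up to the next whole participant.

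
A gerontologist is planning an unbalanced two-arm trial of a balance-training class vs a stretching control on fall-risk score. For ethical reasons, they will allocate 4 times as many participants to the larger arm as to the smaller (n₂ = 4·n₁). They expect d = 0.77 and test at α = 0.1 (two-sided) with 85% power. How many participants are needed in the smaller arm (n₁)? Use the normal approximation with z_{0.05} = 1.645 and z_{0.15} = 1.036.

With allocation ratio k = n₂/n₁ = 4, Var(x̄₁−x̄₂) = σ²(1/n₁ + 1/(k·n₁)) = σ²·(k+1)/(k·n₁).
So n₁ = (1 + 1/k)·((z_{α/2} + z_β)/d)² = 1.250 × (2.681/0.77)².
n₁ = 1.250 × 12.12 = 15.2.
Round up: n₁ = 16, giving n₂ = 4 × 16 = 64.

n₁ = 16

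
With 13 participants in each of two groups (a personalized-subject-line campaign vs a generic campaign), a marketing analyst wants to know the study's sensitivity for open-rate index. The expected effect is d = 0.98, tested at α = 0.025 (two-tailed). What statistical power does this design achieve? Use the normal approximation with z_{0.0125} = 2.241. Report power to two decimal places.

For two equal groups, power = Φ(d·√(n/2) − z_{α/2}).
d·√(n/2) = 0.98 × √(13/2) = 0.98 × 2.550 = 2.499.
z_β = 2.499 − 2.241 = 0.258.
Power = Φ(0.258) = 0.602.

power ≈ 0.60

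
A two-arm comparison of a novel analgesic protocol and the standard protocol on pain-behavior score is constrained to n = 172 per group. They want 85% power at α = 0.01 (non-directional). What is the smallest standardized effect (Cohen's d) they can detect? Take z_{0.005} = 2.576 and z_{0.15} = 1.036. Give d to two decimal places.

d_min ≈ 0.39

For two independent groups of n = 172 each: d_min = (z_{α/2} + z_β)·√(2/n).
z-sum = 2.576 + 1.036 = 3.612.
d_min = 3.612 × √(2/172) = 3.612 × 0.1078 = 0.389.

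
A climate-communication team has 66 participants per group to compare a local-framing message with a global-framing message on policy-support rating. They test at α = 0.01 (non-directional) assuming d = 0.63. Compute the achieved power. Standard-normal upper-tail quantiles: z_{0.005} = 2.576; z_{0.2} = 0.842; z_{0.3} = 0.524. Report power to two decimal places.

For two equal groups, power = Φ(d·√(n/2) − z_{α/2}).
d·√(n/2) = 0.63 × √(66/2) = 0.63 × 5.745 = 3.619.
z_β = 3.619 − 2.576 = 1.043.
Power = Φ(1.043) = 0.852.

power ≈ 0.85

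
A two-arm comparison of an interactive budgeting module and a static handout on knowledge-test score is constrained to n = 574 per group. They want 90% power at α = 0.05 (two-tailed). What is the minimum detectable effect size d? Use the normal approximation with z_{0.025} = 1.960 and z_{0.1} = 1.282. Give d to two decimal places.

d_min ≈ 0.19

For two independent groups of n = 574 each: d_min = (z_{α/2} + z_β)·√(2/n).
z-sum = 1.960 + 1.282 = 3.242.
d_min = 3.242 × √(2/574) = 3.242 × 0.0590 = 0.191.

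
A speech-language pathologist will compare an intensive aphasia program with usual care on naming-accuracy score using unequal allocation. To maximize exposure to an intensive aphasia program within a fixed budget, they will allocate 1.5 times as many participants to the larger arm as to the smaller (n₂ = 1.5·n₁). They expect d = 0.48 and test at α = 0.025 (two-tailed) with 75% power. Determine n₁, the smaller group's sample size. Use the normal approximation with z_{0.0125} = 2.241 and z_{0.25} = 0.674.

n₁ = 62

With allocation ratio k = n₂/n₁ = 1.5, Var(x̄₁−x̄₂) = σ²(1/n₁ + 1/(k·n₁)) = σ²·(k+1)/(k·n₁).
So n₁ = (1 + 1/k)·((z_{α/2} + z_β)/d)² = 1.667 × (2.915/0.48)².
n₁ = 1.667 × 36.88 = 61.5.
Round up: n₁ = 62, giving n₂ = 1.5 × 62 = 93.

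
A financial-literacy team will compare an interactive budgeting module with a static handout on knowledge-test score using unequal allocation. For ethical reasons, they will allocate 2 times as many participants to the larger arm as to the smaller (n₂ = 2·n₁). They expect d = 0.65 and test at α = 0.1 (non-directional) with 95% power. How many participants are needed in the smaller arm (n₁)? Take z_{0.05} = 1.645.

n₁ = 39

With allocation ratio k = n₂/n₁ = 2, Var(x̄₁−x̄₂) = σ²(1/n₁ + 1/(k·n₁)) = σ²·(k+1)/(k·n₁).
So n₁ = (1 + 1/k)·((z_{α/2} + z_β)/d)² = 1.500 × (3.290/0.65)².
n₁ = 1.500 × 25.62 = 38.4.
Round up: n₁ = 39, giving n₂ = 2 × 39 = 78.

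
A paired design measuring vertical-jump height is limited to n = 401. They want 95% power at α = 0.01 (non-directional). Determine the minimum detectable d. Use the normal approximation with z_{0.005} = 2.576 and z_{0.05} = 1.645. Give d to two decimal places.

d_min ≈ 0.21

For a single sample (or paired design) of n = 401: d_min = (z_{α/2} + z_β)/√n.
z-sum = 2.576 + 1.645 = 4.221.
d_min = 4.221 / √401 = 4.221 / 20.025 = 0.211.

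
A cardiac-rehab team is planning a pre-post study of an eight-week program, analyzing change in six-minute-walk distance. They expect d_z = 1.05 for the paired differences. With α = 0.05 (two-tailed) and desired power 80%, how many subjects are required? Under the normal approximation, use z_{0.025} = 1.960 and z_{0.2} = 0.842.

n = 8 pairs

For a paired (one-sample on differences) test: n = ((z_{α/2} + z_β) / d)².
z_{α/2} + z_β = 1.960 + 0.842 = 2.802.
n = (2.802 / 1.05)² = 2.669² = 7.12.
Round up.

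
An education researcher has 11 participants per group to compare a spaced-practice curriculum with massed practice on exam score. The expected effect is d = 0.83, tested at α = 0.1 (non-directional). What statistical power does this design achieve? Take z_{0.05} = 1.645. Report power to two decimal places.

For two equal groups, power = Φ(d·√(n/2) − z_{α/2}).
d·√(n/2) = 0.83 × √(11/2) = 0.83 × 2.345 = 1.947.
z_β = 1.947 − 1.645 = 0.302.
Power = Φ(0.302) = 0.618.

power ≈ 0.62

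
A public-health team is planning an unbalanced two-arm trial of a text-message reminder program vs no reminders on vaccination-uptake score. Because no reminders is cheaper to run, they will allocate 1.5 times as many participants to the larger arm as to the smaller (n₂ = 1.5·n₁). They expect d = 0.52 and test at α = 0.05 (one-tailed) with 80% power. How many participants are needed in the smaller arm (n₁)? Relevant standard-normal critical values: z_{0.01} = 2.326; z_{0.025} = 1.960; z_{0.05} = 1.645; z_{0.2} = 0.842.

With allocation ratio k = n₂/n₁ = 1.5, Var(x̄₁−x̄₂) = σ²(1/n₁ + 1/(k·n₁)) = σ²·(k+1)/(k·n₁).
So n₁ = (1 + 1/k)·((z_{α} + z_β)/d)² = 1.667 × (2.487/0.52)².
n₁ = 1.667 × 22.87 = 38.1.
Round up: n₁ = 39, giving n₂ = ⌈1.5 × 39⌉ = ⌈58.5⌉ = 59.

n₁ = 39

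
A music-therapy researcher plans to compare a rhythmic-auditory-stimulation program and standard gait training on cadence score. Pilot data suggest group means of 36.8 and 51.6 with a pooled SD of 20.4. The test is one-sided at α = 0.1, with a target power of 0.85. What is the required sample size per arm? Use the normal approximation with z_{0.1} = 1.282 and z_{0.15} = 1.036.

n = 21 per group

Cohen's d = |M₁ − M₂| / SD_pooled = |36.8 − 51.6| / 20.4 = 14.8 / 20.4 = 0.725.
For two independent groups with equal n: n = 2·((z_{α} + z_β) / d)².
z_{α} + z_β = 1.282 + 1.036 = 2.318.
n = 2 × (2.318 / 0.725)² = 2 × 3.197² = 2 × 10.22 = 20.4.
Round up to the next whole participant.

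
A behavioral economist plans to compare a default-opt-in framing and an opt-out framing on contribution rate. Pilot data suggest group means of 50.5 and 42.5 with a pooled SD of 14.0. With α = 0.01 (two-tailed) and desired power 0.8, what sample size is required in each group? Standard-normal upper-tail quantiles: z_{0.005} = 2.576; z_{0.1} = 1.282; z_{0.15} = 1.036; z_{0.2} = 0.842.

n = 72 per group

Cohen's d = |M₁ − M₂| / SD_pooled = |50.5 − 42.5| / 14.0 = 8.0 / 14.0 = 0.571.
For two independent groups with equal n: n = 2·((z_{α/2} + z_β) / d)².
z_{α/2} + z_β = 2.576 + 0.842 = 3.418.
n = 2 × (3.418 / 0.571)² = 2 × 5.986² = 2 × 35.83 = 71.7.
Round up to the next whole participant.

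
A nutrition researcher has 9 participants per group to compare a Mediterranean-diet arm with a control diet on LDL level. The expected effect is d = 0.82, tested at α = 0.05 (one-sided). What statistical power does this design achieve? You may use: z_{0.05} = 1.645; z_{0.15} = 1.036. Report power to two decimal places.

power ≈ 0.54

For two equal groups, power = Φ(d·√(n/2) − z_{α}).
d·√(n/2) = 0.82 × √(9/2) = 0.82 × 2.121 = 1.739.
z_β = 1.739 − 1.645 = 0.094.
Power = Φ(0.094) = 0.538.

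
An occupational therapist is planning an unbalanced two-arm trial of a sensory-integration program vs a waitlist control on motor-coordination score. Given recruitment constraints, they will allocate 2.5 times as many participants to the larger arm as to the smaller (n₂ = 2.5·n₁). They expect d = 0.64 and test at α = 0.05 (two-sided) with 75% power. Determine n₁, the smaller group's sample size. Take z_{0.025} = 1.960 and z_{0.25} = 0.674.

n₁ = 24

With allocation ratio k = n₂/n₁ = 2.5, Var(x̄₁−x̄₂) = σ²(1/n₁ + 1/(k·n₁)) = σ²·(k+1)/(k·n₁).
So n₁ = (1 + 1/k)·((z_{α/2} + z_β)/d)² = 1.400 × (2.634/0.64)².
n₁ = 1.400 × 16.94 = 23.7.
Round up: n₁ = 24, giving n₂ = 2.5 × 24 = 60.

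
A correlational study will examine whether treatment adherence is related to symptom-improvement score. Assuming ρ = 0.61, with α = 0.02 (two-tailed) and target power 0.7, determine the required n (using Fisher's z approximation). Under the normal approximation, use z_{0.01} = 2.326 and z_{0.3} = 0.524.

n = 20

Fisher's z: C = ½·ln((1+r)/(1−r)) = ½·ln(4.1282) = 0.7089.
n = ((z_{α/2} + z_β)/C)² + 3.
(2.326 + 0.524) / 0.7089 = 2.850 / 0.7089 = 4.020.
n = 4.020² + 3 = 16.16 + 3 = 19.2.
Round up.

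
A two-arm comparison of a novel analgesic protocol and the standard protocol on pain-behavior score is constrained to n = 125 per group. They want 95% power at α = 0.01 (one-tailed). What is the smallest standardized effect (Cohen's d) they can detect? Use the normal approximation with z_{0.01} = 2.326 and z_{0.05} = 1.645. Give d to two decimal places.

d_min ≈ 0.50

For two independent groups of n = 125 each: d_min = (z_{α} + z_β)·√(2/n).
z-sum = 2.326 + 1.645 = 3.971.
d_min = 3.971 × √(2/125) = 3.971 × 0.1265 = 0.502.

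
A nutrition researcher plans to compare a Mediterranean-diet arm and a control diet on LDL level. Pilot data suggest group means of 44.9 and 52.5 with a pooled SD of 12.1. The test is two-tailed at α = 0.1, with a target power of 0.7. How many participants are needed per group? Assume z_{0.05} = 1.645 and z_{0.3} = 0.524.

Cohen's d = |M₁ − M₂| / SD_pooled = |44.9 − 52.5| / 12.1 = 7.6 / 12.1 = 0.628.
For two independent groups with equal n: n = 2·((z_{α/2} + z_β) / d)².
z_{α/2} + z_β = 1.645 + 0.524 = 2.169.
n = 2 × (2.169 / 0.628)² = 2 × 3.454² = 2 × 11.93 = 23.9.
Round up to the next whole participant.

n = 24 per group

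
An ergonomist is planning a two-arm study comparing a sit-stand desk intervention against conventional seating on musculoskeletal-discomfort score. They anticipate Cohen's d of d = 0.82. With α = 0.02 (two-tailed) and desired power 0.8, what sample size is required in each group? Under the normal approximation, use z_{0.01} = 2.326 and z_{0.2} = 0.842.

For two independent groups with equal n: n = 2·((z_{α/2} + z_β) / d)².
z_{α/2} + z_β = 2.326 + 0.842 = 3.168.
n = 2 × (3.168 / 0.82)² = 2 × 3.863² = 2 × 14.93 = 29.9.
Round up to the next whole participant.

n = 30 per group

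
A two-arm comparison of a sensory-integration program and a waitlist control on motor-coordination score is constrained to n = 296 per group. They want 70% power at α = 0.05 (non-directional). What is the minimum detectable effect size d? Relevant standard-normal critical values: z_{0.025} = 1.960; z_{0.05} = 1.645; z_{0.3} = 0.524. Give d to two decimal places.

For two independent groups of n = 296 each: d_min = (z_{α/2} + z_β)·√(2/n).
z-sum = 1.960 + 0.524 = 2.484.
d_min = 2.484 × √(2/296) = 2.484 × 0.0822 = 0.204.

d_min ≈ 0.20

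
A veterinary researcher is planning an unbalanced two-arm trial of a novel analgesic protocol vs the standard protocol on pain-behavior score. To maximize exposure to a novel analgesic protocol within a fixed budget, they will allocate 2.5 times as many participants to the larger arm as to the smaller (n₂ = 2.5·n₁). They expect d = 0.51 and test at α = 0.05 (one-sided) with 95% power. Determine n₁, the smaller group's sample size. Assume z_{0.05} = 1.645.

With allocation ratio k = n₂/n₁ = 2.5, Var(x̄₁−x̄₂) = σ²(1/n₁ + 1/(k·n₁)) = σ²·(k+1)/(k·n₁).
So n₁ = (1 + 1/k)·((z_{α} + z_β)/d)² = 1.400 × (3.290/0.51)².
n₁ = 1.400 × 41.62 = 58.3.
Round up: n₁ = 59, giving n₂ = ⌈2.5 × 59⌉ = ⌈147.5⌉ = 148.

n₁ = 59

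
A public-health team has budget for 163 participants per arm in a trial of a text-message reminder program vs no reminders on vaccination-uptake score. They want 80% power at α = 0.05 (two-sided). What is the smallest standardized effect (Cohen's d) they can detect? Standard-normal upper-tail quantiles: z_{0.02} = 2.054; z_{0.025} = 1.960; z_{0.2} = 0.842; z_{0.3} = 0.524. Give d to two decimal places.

For two independent groups of n = 163 each: d_min = (z_{α/2} + z_β)·√(2/n).
z-sum = 1.960 + 0.842 = 2.802.
d_min = 2.802 × √(2/163) = 2.802 × 0.1108 = 0.310.

d_min ≈ 0.31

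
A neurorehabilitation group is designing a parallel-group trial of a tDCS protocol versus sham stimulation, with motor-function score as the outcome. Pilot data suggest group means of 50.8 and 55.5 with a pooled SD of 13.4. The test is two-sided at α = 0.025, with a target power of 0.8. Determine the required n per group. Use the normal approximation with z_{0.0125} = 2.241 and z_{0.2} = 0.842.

n = 155 per group

Cohen's d = |M₁ − M₂| / SD_pooled = |50.8 − 55.5| / 13.4 = 4.7 / 13.4 = 0.351.
For two independent groups with equal n: n = 2·((z_{α/2} + z_β) / d)².
z_{α/2} + z_β = 2.241 + 0.842 = 3.083.
n = 2 × (3.083 / 0.351)² = 2 × 8.783² = 2 × 77.15 = 154.3.
Round up to the next whole participant.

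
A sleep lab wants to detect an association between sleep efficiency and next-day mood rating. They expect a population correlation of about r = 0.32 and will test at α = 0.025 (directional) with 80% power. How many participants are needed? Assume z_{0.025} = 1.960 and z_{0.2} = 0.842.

Fisher's z: C = ½·ln((1+r)/(1−r)) = ½·ln(1.9412) = 0.3316.
n = ((z_{α} + z_β)/C)² + 3.
(1.960 + 0.842) / 0.3316 = 2.802 / 0.3316 = 8.450.
n = 8.450² + 3 = 71.40 + 3 = 74.4.
Round up.

n = 75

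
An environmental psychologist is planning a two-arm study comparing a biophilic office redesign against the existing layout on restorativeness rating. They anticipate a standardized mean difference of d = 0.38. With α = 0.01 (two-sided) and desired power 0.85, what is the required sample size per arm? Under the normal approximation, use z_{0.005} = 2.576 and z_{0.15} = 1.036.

For two independent groups with equal n: n = 2·((z_{α/2} + z_β) / d)².
z_{α/2} + z_β = 2.576 + 1.036 = 3.612.
n = 2 × (3.612 / 0.38)² = 2 × 9.505² = 2 × 90.35 = 180.7.
Round up to the next whole participant.

n = 181 per group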